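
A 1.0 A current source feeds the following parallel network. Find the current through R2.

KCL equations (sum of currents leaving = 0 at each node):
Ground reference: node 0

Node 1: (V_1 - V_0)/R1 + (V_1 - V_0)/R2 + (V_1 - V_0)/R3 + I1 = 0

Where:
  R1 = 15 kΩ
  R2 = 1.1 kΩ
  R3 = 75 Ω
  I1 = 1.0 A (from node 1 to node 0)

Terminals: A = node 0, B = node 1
All resistors sit directly between nodes 0 and 1, so they are in parallel and share one voltage V; the full source current 1 A splits among them.
1/R_par = 1/15000 + 1/1100 + 1/75 = 0.01431 S  =>  R_par = 69.89 Ω
V = I × R_par = 1 × 69.89 = 69.89 V
I_R2 = V/R2 = 69.89/1100 = 0.06353 A

Final answer: 0.06353 A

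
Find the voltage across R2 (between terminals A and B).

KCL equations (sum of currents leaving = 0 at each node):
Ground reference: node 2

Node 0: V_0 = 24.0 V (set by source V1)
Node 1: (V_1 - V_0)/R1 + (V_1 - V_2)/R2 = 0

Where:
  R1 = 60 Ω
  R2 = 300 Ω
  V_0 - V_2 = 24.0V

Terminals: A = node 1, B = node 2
R1 and R2 are in series across V1 (node 0 → node 1 → node 2), and the output A–B is taken across R2, so this is a voltage divider.
Series current: I = V1/(R1 + R2) = 24/(60 + 300) = 24/360 = 0.06667 A
V_R2 = I × R2 = V1 × R2/(R1 + R2) = 24 × 300/360 = 20 V

Final answer: 20 V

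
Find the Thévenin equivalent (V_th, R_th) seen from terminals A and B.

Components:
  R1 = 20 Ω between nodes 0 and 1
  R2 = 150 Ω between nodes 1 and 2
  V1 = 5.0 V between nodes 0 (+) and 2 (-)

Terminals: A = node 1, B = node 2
Step 1 — V_th is the open-circuit voltage V_A - V_B (nothing connected across the terminals).
Nodal analysis, taking node 2 as the 0 V reference.
Source V1 fixes V_0 = 5 V.
KCL at each unknown node (sum of currents leaving = 0; resistances in Ω):
  Node 1: (V_1 - 5)/20 + (V_1 - 0)/150 = 0
Collecting terms: 0.05667 × V_1 = 0.25  =>  V_1 = 4.412 V
V_th = V_1 - V_2 = 4.412 - 0 = 4.412 V
Step 2 — R_th: zero the source — replace V1 by a short circuit (node 2 merges into node 0) — and find the resistance seen between A (node 1) and B (node 0).
Reduce the network between node 1 (A) and node 0 (B) by series/parallel combination:
  Rp1 = R1 ‖ R2 (parallel, both between nodes 0 and 1) = 1/(1/20 + 1/150) = 17.65 Ω
R_th = 17.65 Ω

Final answer: V_th = 4.412 V, R_th = 17.65 Ω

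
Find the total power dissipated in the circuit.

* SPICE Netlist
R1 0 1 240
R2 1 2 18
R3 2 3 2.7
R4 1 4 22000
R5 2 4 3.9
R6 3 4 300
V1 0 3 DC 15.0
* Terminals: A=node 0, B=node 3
Nodal analysis, taking node 3 as the 0 V reference.
Source V1 fixes V_0 = 15 V.
KCL at each unknown node (sum of currents leaving = 0; resistances in Ω):
  Node 1: (V_1 - 15)/240 + (V_1 - V_2)/18 + (V_1 - V_4)/22000 = 0
  Node 2: (V_2 - V_1)/18 + (V_2 - 0)/2.7 + (V_2 - V_4)/3.9 = 0
  Node 4: (V_4 - V_1)/22000 + (V_4 - V_2)/3.9 + (V_4 - 0)/300 = 0
Collecting terms (coefficients in siemens):
  0.05977·V_1 - 0.05556·V_2 - 0.00004545·V_4 = 0.0625
  0.6823·V_2 - 0.05556·V_1 - 0.2564·V_4 = 0
  0.2598·V_4 - 0.00004545·V_1 - 0.2564·V_2 = 0
Solving these 3 simultaneous equations (Gaussian elimination) gives:
  V_1 = 1.189 V, V_2 = 0.154 V, V_4 = 0.1522 V
Power in each resistor, P = (ΔV)²/R:
  P_R1 = (15 - 1.189)²/240 = 0.7948 W
  P_R2 = (1.189 - 0.154)²/18 = 0.05951 W
  P_R3 = (0.154 - 0)²/2.7 = 0.008784 W
  P_R4 = (1.189 - 0.1522)²/22000 = 0.00004886 W
  P_R5 = (0.154 - 0.1522)²/3.9 = 0.0000008261 W
  P_R6 = (0 - 0.1522)²/300 = 0.00007723 W
P_total = P_R1 + P_R2 + P_R3 + P_R4 + P_R5 + P_R6 = 0.8632 W

Final answer: 0.8632 W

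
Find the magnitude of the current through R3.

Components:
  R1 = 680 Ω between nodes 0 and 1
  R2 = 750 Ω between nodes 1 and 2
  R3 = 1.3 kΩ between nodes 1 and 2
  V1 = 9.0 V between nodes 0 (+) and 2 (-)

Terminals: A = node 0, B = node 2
Nodal analysis, taking node 2 as the 0 V reference.
Source V1 fixes V_0 = 9 V.
KCL at each unknown node (sum of currents leaving = 0; resistances in Ω):
  Node 1: (V_1 - 9)/680 + (V_1 - 0)/750 + (V_1 - 0)/1300 = 0
Collecting terms: 0.003573 × V_1 = 0.01324  =>  V_1 = 3.704 V
I_R3 = (V_1 - V_2)/R3 = (3.704 - 0)/1300 = 0.002849 A
|I_R3| = 0.002849 A

Final answer: |I_R3| = 0.002849 A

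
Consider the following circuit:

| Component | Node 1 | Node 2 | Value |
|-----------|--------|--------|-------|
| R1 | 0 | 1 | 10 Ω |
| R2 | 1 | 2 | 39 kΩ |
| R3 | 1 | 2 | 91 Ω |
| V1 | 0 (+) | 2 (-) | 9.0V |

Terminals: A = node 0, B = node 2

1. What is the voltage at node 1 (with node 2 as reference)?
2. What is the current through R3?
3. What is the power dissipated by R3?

Nodal analysis, taking node 2 as the 0 V reference.
Source V1 fixes V_0 = 9 V.
KCL at each unknown node (sum of currents leaving = 0; resistances in Ω):
  Node 1: (V_1 - 9)/10 + (V_1 - 0)/39000 + (V_1 - 0)/91 = 0
Collecting terms: 0.111 × V_1 = 0.9  =>  V_1 = 8.107 V
Part 1:
  Read off the nodal solution: V_1 = 8.107 V
Part 2:
  I_R3 = (V_1 - V_2)/R3 = (8.107 - 0)/91 = 0.08909 A
  Magnitude: I_R3 = 0.08909 A
Part 3:
  I_R3 = (V_1 - V_2)/R3 = (8.107 - 0)/91 = 0.08909 A
  P_R3 = I_R3² × R3 = (0.08909)² × 91 = 0.7222 W

Final answers:
1. V_1 = 8.107 V
2. I_R3 = 0.08909 A
3. P_R3 = 0.7222 W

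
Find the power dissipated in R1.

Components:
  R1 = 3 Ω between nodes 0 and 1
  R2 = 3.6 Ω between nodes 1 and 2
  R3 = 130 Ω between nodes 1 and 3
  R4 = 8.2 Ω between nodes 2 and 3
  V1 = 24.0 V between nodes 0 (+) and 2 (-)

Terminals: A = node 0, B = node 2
Nodal analysis, taking node 2 as the 0 V reference.
Source V1 fixes V_0 = 24 V.
KCL at each unknown node (sum of currents leaving = 0; resistances in Ω):
  Node 1: (V_1 - 24)/3 + (V_1 - 0)/3.6 + (V_1 - V_3)/130 = 0
  Node 3: (V_3 - V_1)/130 + (V_3 - 0)/8.2 = 0
Collecting terms (coefficients in siemens):
  0.6188·V_1 - 0.007692·V_3 = 8
  0.1296·V_3 - 0.007692·V_1 = 0
Determinant D = (0.6188)(0.1296) - (-0.007692)(-0.007692) = 0.08016
V_1 = [(8)(0.1296) - (-0.007692)(0)]/D = 12.94 V
V_3 = [(0.6188)(0) - (8)(-0.007692)]/D = 0.7677 V
I_R1 = (V_0 - V_1)/R1 = (24 - 12.94)/3 = 3.687 A
P_R1 = I_R1² × R1 = (3.687)² × 3 = 40.79 W

Final answer: 40.79 W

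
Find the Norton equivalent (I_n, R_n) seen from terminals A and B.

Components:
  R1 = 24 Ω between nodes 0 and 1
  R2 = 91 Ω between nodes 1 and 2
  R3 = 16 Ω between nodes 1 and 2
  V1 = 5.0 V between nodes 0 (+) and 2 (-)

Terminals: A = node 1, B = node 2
Find the Thévenin equivalent first; then I_n = V_th/R_th and R_n = R_th.
Step 1 — V_th is the open-circuit voltage V_A - V_B (nothing connected across the terminals).
Nodal analysis, taking node 2 as the 0 V reference.
Source V1 fixes V_0 = 5 V.
KCL at each unknown node (sum of currents leaving = 0; resistances in Ω):
  Node 1: (V_1 - 5)/24 + (V_1 - 0)/91 + (V_1 - 0)/16 = 0
Collecting terms: 0.1152 × V_1 = 0.2083  =>  V_1 = 1.809 V
V_th = V_1 - V_2 = 1.809 - 0 = 1.809 V
Step 2 — R_th: zero the source — replace V1 by a short circuit (node 2 merges into node 0) — and find the resistance seen between A (node 1) and B (node 0).
Reduce the network between node 1 (A) and node 0 (B) by series/parallel combination:
  Rp1 = R1 ‖ R2 ‖ R3 (parallel, all between nodes 0 and 1) = 1/(1/24 + 1/91 + 1/16) = 8.684 Ω
R_th = 8.684 Ω
I_n = V_th/R_th = 1.809/8.684 = 0.2083 A, and R_n = R_th = 8.684 Ω

Final answer: I_n = 0.2083 A, R_n = 8.684 Ω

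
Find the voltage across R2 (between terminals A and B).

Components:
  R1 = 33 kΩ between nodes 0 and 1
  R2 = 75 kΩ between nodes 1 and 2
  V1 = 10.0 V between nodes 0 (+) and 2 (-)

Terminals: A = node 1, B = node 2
R1 and R2 are in series across V1 (node 0 → node 1 → node 2), and the output A–B is taken across R2, so this is a voltage divider.
Series current: I = V1/(R1 + R2) = 10/(33000 + 75000) = 10/108000 = 0.00009259 A
V_R2 = I × R2 = V1 × R2/(R1 + R2) = 10 × 75000/108000 = 6.944 V

Final answer: 6.944 V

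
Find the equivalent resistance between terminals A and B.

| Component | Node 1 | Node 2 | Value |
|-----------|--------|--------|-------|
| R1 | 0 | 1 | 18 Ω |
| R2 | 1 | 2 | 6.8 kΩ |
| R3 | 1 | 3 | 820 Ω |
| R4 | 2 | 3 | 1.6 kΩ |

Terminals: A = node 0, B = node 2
Reduce the network between node 0 (A) and node 2 (B) by series/parallel combination:
  Rs1 = R3 + R4 (series, joined only at node 3) = 820 + 1600 = 2420 Ω
  Rp1 = R2 ‖ Rs1 (parallel, both between nodes 1 and 2) = 1/(1/6800 + 1/2420) = 1785 Ω
  Rs2 = R1 + Rp1 (series, joined only at node 1) = 18 + 1785 = 1803 Ω
R_eq = 1.803 kΩ

Final answer: 1.803 kΩ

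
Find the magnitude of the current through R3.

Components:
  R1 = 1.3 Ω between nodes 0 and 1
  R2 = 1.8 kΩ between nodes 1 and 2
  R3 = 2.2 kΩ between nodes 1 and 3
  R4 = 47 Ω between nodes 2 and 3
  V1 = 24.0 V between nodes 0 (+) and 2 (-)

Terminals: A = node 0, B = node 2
Nodal analysis, taking node 2 as the 0 V reference.
Source V1 fixes V_0 = 24 V.
KCL at each unknown node (sum of currents leaving = 0; resistances in Ω):
  Node 1: (V_1 - 24)/1.3 + (V_1 - 0)/1800 + (V_1 - V_3)/2200 = 0
  Node 3: (V_3 - V_1)/2200 + (V_3 - 0)/47 = 0
Collecting terms (coefficients in siemens):
  0.7702·V_1 - 0.0004545·V_3 = 18.46
  0.02173·V_3 - 0.0004545·V_1 = 0
Determinant D = (0.7702)(0.02173) - (-0.0004545)(-0.0004545) = 0.01674
V_1 = [(18.46)(0.02173) - (-0.0004545)(0)]/D = 23.97 V
V_3 = [(0.7702)(0) - (18.46)(-0.0004545)]/D = 0.5014 V
I_R3 = (V_1 - V_3)/R3 = (23.97 - 0.5014)/2200 = 0.01067 A
|I_R3| = 0.01067 A

Final answer: |I_R3| = 0.01067 A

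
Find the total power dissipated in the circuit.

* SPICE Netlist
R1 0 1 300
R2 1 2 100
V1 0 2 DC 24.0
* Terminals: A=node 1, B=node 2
Nodal analysis, taking node 2 as the 0 V reference.
Source V1 fixes V_0 = 24 V.
KCL at each unknown node (sum of currents leaving = 0; resistances in Ω):
  Node 1: (V_1 - 24)/300 + (V_1 - 0)/100 = 0
Collecting terms: 0.01333 × V_1 = 0.08  =>  V_1 = 6 V
Power in each resistor, P = (ΔV)²/R:
  P_R1 = (24 - 6)²/300 = 1.08 W
  P_R2 = (6 - 0)²/100 = 0.36 W
P_total = P_R1 + P_R2 = 1.44 W

Final answer: 1.44 W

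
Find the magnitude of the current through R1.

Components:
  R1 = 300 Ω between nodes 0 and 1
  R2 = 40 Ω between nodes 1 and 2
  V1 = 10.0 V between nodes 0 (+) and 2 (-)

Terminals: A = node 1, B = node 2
Nodal analysis, taking node 2 as the 0 V reference.
Source V1 fixes V_0 = 10 V.
KCL at each unknown node (sum of currents leaving = 0; resistances in Ω):
  Node 1: (V_1 - 10)/300 + (V_1 - 0)/40 = 0
Collecting terms: 0.02833 × V_1 = 0.03333  =>  V_1 = 1.176 V
I_R1 = (V_0 - V_1)/R1 = (10 - 1.176)/300 = 0.02941 A
|I_R1| = 0.02941 A

Final answer: |I_R1| = 0.02941 A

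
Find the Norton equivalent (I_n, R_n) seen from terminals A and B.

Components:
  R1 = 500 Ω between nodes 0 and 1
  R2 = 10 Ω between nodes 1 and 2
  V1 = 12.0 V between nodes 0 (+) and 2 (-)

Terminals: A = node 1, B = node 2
Find the Thévenin equivalent first; then I_n = V_th/R_th and R_n = R_th.
Step 1 — V_th is the open-circuit voltage V_A - V_B (nothing connected across the terminals).
Nodal analysis, taking node 2 as the 0 V reference.
Source V1 fixes V_0 = 12 V.
KCL at each unknown node (sum of currents leaving = 0; resistances in Ω):
  Node 1: (V_1 - 12)/500 + (V_1 - 0)/10 = 0
Collecting terms: 0.102 × V_1 = 0.024  =>  V_1 = 0.2353 V
V_th = V_1 - V_2 = 0.2353 - 0 = 0.2353 V
Step 2 — R_th: zero the source — replace V1 by a short circuit (node 2 merges into node 0) — and find the resistance seen between A (node 1) and B (node 0).
Reduce the network between node 1 (A) and node 0 (B) by series/parallel combination:
  Rp1 = R1 ‖ R2 (parallel, both between nodes 0 and 1) = 1/(1/500 + 1/10) = 9.804 Ω
R_th = 9.804 Ω
I_n = V_th/R_th = 0.2353/9.804 = 0.024 A, and R_n = R_th = 9.804 Ω

Final answer: I_n = 0.024 A, R_n = 9.804 Ω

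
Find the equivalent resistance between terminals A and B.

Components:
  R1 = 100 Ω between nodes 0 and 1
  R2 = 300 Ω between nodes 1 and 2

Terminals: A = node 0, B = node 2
Reduce the network between node 0 (A) and node 2 (B) by series/parallel combination:
  Rs1 = R1 + R2 (series, joined only at node 1) = 100 + 300 = 400 Ω
R_eq = 400 Ω

Final answer: 400 Ω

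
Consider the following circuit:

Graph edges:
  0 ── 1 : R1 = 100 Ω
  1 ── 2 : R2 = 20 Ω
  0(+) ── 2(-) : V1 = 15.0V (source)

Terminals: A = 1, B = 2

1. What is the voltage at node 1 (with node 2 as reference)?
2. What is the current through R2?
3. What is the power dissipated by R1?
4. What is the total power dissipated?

Nodal analysis, taking node 2 as the 0 V reference.
Source V1 fixes V_0 = 15 V.
KCL at each unknown node (sum of currents leaving = 0; resistances in Ω):
  Node 1: (V_1 - 15)/100 + (V_1 - 0)/20 = 0
Collecting terms: 0.06 × V_1 = 0.15  =>  V_1 = 2.5 V
Part 1:
  Read off the nodal solution: V_1 = 2.5 V
Part 2:
  I_R2 = (V_1 - V_2)/R2 = (2.5 - 0)/20 = 0.125 A
  Magnitude: I_R2 = 0.125 A
Part 3:
  I_R1 = (V_0 - V_1)/R1 = (15 - 2.5)/100 = 0.125 A
  P_R1 = I_R1² × R1 = (0.125)² × 100 = 1.562 W
Part 4:
  Power in each resistor, P = (ΔV)²/R:
    P_R1 = (15 - 2.5)²/100 = 1.562 W
    P_R2 = (2.5 - 0)²/20 = 0.3125 W
  P_total = P_R1 + P_R2 = 1.875 W

Final answers:
1. V_1 = 2.5 V
2. I_R2 = 0.125 A
3. P_R1 = 1.562 W
4. P_total = 1.875 W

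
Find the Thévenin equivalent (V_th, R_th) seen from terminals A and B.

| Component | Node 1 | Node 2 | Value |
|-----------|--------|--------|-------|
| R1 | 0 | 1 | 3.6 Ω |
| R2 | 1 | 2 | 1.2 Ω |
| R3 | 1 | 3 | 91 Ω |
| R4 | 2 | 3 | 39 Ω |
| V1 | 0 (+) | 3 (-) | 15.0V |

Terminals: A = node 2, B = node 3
Step 1 — V_th is the open-circuit voltage V_A - V_B (nothing connected across the terminals).
Nodal analysis, taking node 3 as the 0 V reference.
Source V1 fixes V_0 = 15 V.
KCL at each unknown node (sum of currents leaving = 0; resistances in Ω):
  Node 1: (V_1 - 15)/3.6 + (V_1 - V_2)/1.2 + (V_1 - 0)/91 = 0
  Node 2: (V_2 - V_1)/1.2 + (V_2 - 0)/39 = 0
Collecting terms (coefficients in siemens):
  1.122·V_1 - 0.8333·V_2 = 4.167
  0.859·V_2 - 0.8333·V_1 = 0
Determinant D = (1.122)(0.859) - (-0.8333)(-0.8333) = 0.2694
V_1 = [(4.167)(0.859) - (-0.8333)(0)]/D = 13.28 V
V_2 = [(1.122)(0) - (4.167)(-0.8333)]/D = 12.89 V
V_th = V_2 - V_3 = 12.89 - 0 = 12.89 V
Step 2 — R_th: zero the source — replace V1 by a short circuit (node 3 merges into node 0) — and find the resistance seen between A (node 2) and B (node 0).
Reduce the network between node 2 (A) and node 0 (B) by series/parallel combination:
  Rp1 = R1 ‖ R3 (parallel, both between nodes 0 and 1) = 1/(1/3.6 + 1/91) = 3.463 Ω
  Rs1 = R2 + Rp1 (series, joined only at node 1) = 1.2 + 3.463 = 4.663 Ω
  Rp2 = R4 ‖ Rs1 (parallel, both between nodes 0 and 2) = 1/(1/39 + 1/4.663) = 4.165 Ω
R_th = 4.165 Ω

Final answer: V_th = 12.89 V, R_th = 4.165 Ω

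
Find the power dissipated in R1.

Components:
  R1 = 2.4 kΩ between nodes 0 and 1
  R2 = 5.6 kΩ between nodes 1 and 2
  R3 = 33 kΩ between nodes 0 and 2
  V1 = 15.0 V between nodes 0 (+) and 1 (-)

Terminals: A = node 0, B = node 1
Nodal analysis, taking node 1 as the 0 V reference.
Source V1 fixes V_0 = 15 V.
KCL at each unknown node (sum of currents leaving = 0; resistances in Ω):
  Node 2: (V_2 - 0)/5600 + (V_2 - 15)/33000 = 0
Collecting terms: 0.0002089 × V_2 = 0.0004545  =>  V_2 = 2.176 V
I_R1 = (V_0 - V_1)/R1 = (15 - 0)/2400 = 0.00625 A
P_R1 = I_R1² × R1 = (0.00625)² × 2400 = 0.09375 W

Final answer: 0.09375 W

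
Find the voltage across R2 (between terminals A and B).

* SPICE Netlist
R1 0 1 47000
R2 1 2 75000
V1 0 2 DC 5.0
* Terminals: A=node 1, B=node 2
R1 and R2 are in series across V1 (node 0 → node 1 → node 2), and the output A–B is taken across R2, so this is a voltage divider.
Series current: I = V1/(R1 + R2) = 5/(47000 + 75000) = 5/122000 = 0.00004098 A
V_R2 = I × R2 = V1 × R2/(R1 + R2) = 5 × 75000/122000 = 3.074 V

Final answer: 3.074 V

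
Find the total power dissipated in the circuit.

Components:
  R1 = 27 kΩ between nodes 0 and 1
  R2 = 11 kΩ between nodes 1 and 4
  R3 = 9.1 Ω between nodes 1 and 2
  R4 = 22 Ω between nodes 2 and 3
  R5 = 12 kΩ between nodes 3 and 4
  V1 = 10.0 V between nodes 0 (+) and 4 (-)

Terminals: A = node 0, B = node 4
Nodal analysis, taking node 4 as the 0 V reference.
Source V1 fixes V_0 = 10 V.
KCL at each unknown node (sum of currents leaving = 0; resistances in Ω):
  Node 1: (V_1 - 10)/27000 + (V_1 - 0)/11000 + (V_1 - V_2)/9.1 = 0
  Node 2: (V_2 - V_1)/9.1 + (V_2 - V_3)/22 = 0
  Node 3: (V_3 - V_2)/22 + (V_3 - 0)/12000 = 0
Collecting terms (coefficients in siemens):
  0.11·V_1 - 0.1099·V_2 = 0.0003704
  0.1553·V_2 - 0.1099·V_1 - 0.04545·V_3 = 0
  0.04554·V_3 - 0.04545·V_2 = 0
Solving these 3 simultaneous equations (Gaussian elimination) gives:
  V_1 = 1.755 V, V_2 = 1.753 V, V_3 = 1.75 V
Power in each resistor, P = (ΔV)²/R:
  P_R1 = (10 - 1.755)²/27000 = 0.002518 W
  P_R2 = (1.755 - 0)²/11000 = 0.0002799 W
  P_R3 = (1.755 - 1.753)²/9.1 = 0.0000001936 W
  P_R4 = (1.753 - 1.75)²/22 = 0.000000468 W
  P_R5 = (1.75 - 0)²/12000 = 0.0002553 W
P_total = P_R1 + P_R2 + P_R3 + P_R4 + P_R5 = 0.003054 W

Final answer: 0.003054 W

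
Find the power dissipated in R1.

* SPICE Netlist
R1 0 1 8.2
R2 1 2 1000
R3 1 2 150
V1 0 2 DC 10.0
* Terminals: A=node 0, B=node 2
Nodal analysis, taking node 2 as the 0 V reference.
Source V1 fixes V_0 = 10 V.
KCL at each unknown node (sum of currents leaving = 0; resistances in Ω):
  Node 1: (V_1 - 10)/8.2 + (V_1 - 0)/1000 + (V_1 - 0)/150 = 0
Collecting terms: 0.1296 × V_1 = 1.22  =>  V_1 = 9.409 V
I_R1 = (V_0 - V_1)/R1 = (10 - 9.409)/8.2 = 0.07213 A
P_R1 = I_R1² × R1 = (0.07213)² × 8.2 = 0.04266 W

Final answer: 0.04266 W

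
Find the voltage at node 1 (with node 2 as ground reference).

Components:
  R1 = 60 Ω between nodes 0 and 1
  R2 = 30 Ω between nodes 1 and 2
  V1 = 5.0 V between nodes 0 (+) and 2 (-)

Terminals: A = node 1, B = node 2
Nodal analysis, taking node 2 as the 0 V reference.
Source V1 fixes V_0 = 5 V.
KCL at each unknown node (sum of currents leaving = 0; resistances in Ω):
  Node 1: (V_1 - 5)/60 + (V_1 - 0)/30 = 0
Collecting terms: 0.05 × V_1 = 0.08333  =>  V_1 = 1.667 V
The requested potential is V_1 = 1.667 V.

Final answer: V_1 = 1.667 V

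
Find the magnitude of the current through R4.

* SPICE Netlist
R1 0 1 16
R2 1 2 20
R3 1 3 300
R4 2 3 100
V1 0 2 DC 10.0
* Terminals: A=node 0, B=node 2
Nodal analysis, taking node 2 as the 0 V reference.
Source V1 fixes V_0 = 10 V.
KCL at each unknown node (sum of currents leaving = 0; resistances in Ω):
  Node 1: (V_1 - 10)/16 + (V_1 - 0)/20 + (V_1 - V_3)/300 = 0
  Node 3: (V_3 - V_1)/300 + (V_3 - 0)/100 = 0
Collecting terms (coefficients in siemens):
  0.1158·V_1 - 0.003333·V_3 = 0.625
  0.01333·V_3 - 0.003333·V_1 = 0
Determinant D = (0.1158)(0.01333) - (-0.003333)(-0.003333) = 0.001533
V_1 = [(0.625)(0.01333) - (-0.003333)(0)]/D = 5.435 V
V_3 = [(0.1158)(0) - (0.625)(-0.003333)]/D = 1.359 V
I_R4 = (V_2 - V_3)/R4 = (0 - 1.359)/100 = -0.01359 A
|I_R4| = 0.01359 A

Final answer: |I_R4| = 0.01359 A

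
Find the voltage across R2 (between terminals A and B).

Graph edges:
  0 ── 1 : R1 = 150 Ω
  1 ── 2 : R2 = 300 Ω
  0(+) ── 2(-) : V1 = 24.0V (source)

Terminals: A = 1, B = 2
R1 and R2 are in series across V1 (node 0 → node 1 → node 2), and the output A–B is taken across R2, so this is a voltage divider.
Series current: I = V1/(R1 + R2) = 24/(150 + 300) = 24/450 = 0.05333 A
V_R2 = I × R2 = V1 × R2/(R1 + R2) = 24 × 300/450 = 16 V

Final answer: 16 V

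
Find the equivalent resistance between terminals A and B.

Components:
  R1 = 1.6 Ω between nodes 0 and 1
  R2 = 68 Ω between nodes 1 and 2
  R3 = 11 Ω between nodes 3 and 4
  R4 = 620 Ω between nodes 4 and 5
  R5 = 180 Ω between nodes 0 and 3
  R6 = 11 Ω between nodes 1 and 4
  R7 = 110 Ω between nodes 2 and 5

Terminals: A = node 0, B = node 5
The network is not a plain series/parallel combination. Inject a 1 A test current into terminal A (node 0) and return it from terminal B (node 5); then R_eq = V_A / (1 A).
Nodal analysis, taking node 5 as the 0 V reference.
Current source I_test pushes 1 A into node 0 and draws it out of node 5.
KCL at each unknown node (sum of currents leaving = 0; resistances in Ω):
  Node 0: (V_0 - V_1)/1.6 + (V_0 - V_3)/180 - 1 = 0
  Node 1: (V_1 - V_0)/1.6 + (V_1 - V_2)/68 + (V_1 - V_4)/11 = 0
  Node 2: (V_2 - V_1)/68 + (V_2 - 0)/110 = 0
  Node 3: (V_3 - V_0)/180 + (V_3 - V_4)/11 = 0
  Node 4: (V_4 - V_1)/11 + (V_4 - V_3)/11 + (V_4 - 0)/620 = 0
Collecting terms (coefficients in siemens):
  0.6306·V_0 - 0.625·V_1 - 0.005556·V_3 = 1
  0.7306·V_1 - 0.625·V_0 - 0.01471·V_2 - 0.09091·V_4 = 0
  0.0238·V_2 - 0.01471·V_1 = 0
  0.09646·V_3 - 0.005556·V_0 - 0.09091·V_4 = 0
  0.1834·V_4 - 0.09091·V_1 - 0.09091·V_3 = 0
Solving these 5 simultaneous equations (Gaussian elimination) gives:
  V_0 = 140.4 V, V_1 = 138.8 V, V_2 = 85.77 V, V_3 = 136.8 V
  V_4 = 136.6 V
R_eq = V_0 / 1 A = 140.4 Ω

Final answer: 140.4 Ω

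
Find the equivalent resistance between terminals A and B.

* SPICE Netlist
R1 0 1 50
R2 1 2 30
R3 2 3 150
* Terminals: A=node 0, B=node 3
Reduce the network between node 0 (A) and node 3 (B) by series/parallel combination:
  Rs1 = R1 + R2 (series, joined only at node 1) = 50 + 30 = 80 Ω
  Rs2 = R3 + Rs1 (series, joined only at node 2) = 150 + 80 = 230 Ω
R_eq = 230 Ω

Final answer: 230 Ω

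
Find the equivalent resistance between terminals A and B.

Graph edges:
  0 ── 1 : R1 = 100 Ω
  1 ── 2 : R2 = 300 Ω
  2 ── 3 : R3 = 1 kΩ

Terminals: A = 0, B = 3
Reduce the network between node 0 (A) and node 3 (B) by series/parallel combination:
  Rs1 = R1 + R2 (series, joined only at node 1) = 100 + 300 = 400 Ω
  Rs2 = R3 + Rs1 (series, joined only at node 2) = 1000 + 400 = 1400 Ω
R_eq = 1.4 kΩ

Final answer: 1.4 kΩ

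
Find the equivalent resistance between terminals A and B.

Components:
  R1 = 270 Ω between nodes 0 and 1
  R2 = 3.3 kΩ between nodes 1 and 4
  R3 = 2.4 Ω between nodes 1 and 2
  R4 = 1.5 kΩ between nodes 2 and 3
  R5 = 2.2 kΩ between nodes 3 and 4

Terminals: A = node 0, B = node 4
Reduce the network between node 0 (A) and node 4 (B) by series/parallel combination:
  Rs1 = R3 + R4 (series, joined only at node 2) = 2.4 + 1500 = 1502 Ω
  Rs2 = R5 + Rs1 (series, joined only at node 3) = 2200 + 1502 = 3702 Ω
  Rp1 = R2 ‖ Rs2 (parallel, both between nodes 1 and 4) = 1/(1/3300 + 1/3702) = 1745 Ω
  Rs3 = R1 + Rp1 (series, joined only at node 1) = 270 + 1745 = 2015 Ω
R_eq = 2.015 kΩ

Final answer: 2.015 kΩ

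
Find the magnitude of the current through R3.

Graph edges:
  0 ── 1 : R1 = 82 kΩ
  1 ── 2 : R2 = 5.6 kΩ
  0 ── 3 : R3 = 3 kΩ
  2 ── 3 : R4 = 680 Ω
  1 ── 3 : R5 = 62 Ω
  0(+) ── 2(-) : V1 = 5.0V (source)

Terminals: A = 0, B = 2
Nodal analysis, taking node 2 as the 0 V reference.
Source V1 fixes V_0 = 5 V.
KCL at each unknown node (sum of currents leaving = 0; resistances in Ω):
  Node 1: (V_1 - 5)/82000 + (V_1 - 0)/5600 + (V_1 - V_3)/62 = 0
  Node 3: (V_3 - 5)/3000 + (V_3 - 0)/680 + (V_3 - V_1)/62 = 0
Collecting terms (coefficients in siemens):
  0.01632·V_1 - 0.01613·V_3 = 0.00006098
  0.01793·V_3 - 0.01613·V_1 = 0.001667
Determinant D = (0.01632)(0.01793) - (-0.01613)(-0.01613) = 0.00003252
V_1 = [(0.00006098)(0.01793) - (-0.01613)(0.001667)]/D = 0.8603 V
V_3 = [(0.01632)(0.001667) - (0.00006098)(-0.01613)]/D = 0.8667 V
I_R3 = (V_0 - V_3)/R3 = (5 - 0.8667)/3000 = 0.001378 A
|I_R3| = 0.001378 A

Final answer: |I_R3| = 0.001378 A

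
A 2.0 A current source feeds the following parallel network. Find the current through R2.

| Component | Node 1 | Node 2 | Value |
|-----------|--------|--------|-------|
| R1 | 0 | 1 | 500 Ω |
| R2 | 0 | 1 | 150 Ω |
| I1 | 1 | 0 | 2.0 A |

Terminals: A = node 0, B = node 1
All resistors sit directly between nodes 0 and 1, so they are in parallel and share one voltage V; the full source current 2 A splits among them.
1/R_par = 1/500 + 1/150 = 0.008667 S  =>  R_par = 115.4 Ω
V = I × R_par = 2 × 115.4 = 230.8 V
I_R2 = V/R2 = 230.8/150 = 1.538 A

Final answer: 1.538 A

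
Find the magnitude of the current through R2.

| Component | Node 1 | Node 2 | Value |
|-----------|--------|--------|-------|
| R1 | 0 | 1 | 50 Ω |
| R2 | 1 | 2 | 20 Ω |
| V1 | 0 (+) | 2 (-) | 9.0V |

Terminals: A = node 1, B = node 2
Nodal analysis, taking node 2 as the 0 V reference.
Source V1 fixes V_0 = 9 V.
KCL at each unknown node (sum of currents leaving = 0; resistances in Ω):
  Node 1: (V_1 - 9)/50 + (V_1 - 0)/20 = 0
Collecting terms: 0.07 × V_1 = 0.18  =>  V_1 = 2.571 V
I_R2 = (V_1 - V_2)/R2 = (2.571 - 0)/20 = 0.1286 A
|I_R2| = 0.1286 A

Final answer: |I_R2| = 0.1286 A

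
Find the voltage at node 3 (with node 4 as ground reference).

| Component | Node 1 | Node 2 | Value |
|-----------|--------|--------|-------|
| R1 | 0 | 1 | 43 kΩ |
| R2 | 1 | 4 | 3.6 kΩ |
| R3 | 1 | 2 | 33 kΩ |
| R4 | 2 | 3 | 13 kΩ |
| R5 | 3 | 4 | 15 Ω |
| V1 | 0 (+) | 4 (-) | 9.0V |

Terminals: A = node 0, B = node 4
Nodal analysis, taking node 4 as the 0 V reference.
Source V1 fixes V_0 = 9 V.
KCL at each unknown node (sum of currents leaving = 0; resistances in Ω):
  Node 1: (V_1 - 9)/43000 + (V_1 - 0)/3600 + (V_1 - V_2)/33000 = 0
  Node 2: (V_2 - V_1)/33000 + (V_2 - V_3)/13000 = 0
  Node 3: (V_3 - V_2)/13000 + (V_3 - 0)/15 = 0
Collecting terms (coefficients in siemens):
  0.0003313·V_1 - 0.0000303·V_2 = 0.0002093
  0.0001072·V_2 - 0.0000303·V_1 - 0.00007692·V_3 = 0
  0.06674·V_3 - 0.00007692·V_2 = 0
Solving these 3 simultaneous equations (Gaussian elimination) gives:
  V_1 = 0.6485 V, V_2 = 0.1834 V, V_3 = 0.0002114 V
The requested potential is V_3 = 0.0002114 V.

Final answer: V_3 = 0.0002114 V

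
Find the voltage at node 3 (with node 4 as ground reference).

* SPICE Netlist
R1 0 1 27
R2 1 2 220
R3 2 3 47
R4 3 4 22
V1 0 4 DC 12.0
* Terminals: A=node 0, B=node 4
Nodal analysis, taking node 4 as the 0 V reference.
Source V1 fixes V_0 = 12 V.
KCL at each unknown node (sum of currents leaving = 0; resistances in Ω):
  Node 1: (V_1 - 12)/27 + (V_1 - V_2)/220 = 0
  Node 2: (V_2 - V_1)/220 + (V_2 - V_3)/47 = 0
  Node 3: (V_3 - V_2)/47 + (V_3 - 0)/22 = 0
Collecting terms (coefficients in siemens):
  0.04158·V_1 - 0.004545·V_2 = 0.4444
  0.02582·V_2 - 0.004545·V_1 - 0.02128·V_3 = 0
  0.06673·V_3 - 0.02128·V_2 = 0
Solving these 3 simultaneous equations (Gaussian elimination) gives:
  V_1 = 10.97 V, V_2 = 2.62 V, V_3 = 0.8354 V
The requested potential is V_3 = 0.8354 V.

Final answer: V_3 = 0.8354 V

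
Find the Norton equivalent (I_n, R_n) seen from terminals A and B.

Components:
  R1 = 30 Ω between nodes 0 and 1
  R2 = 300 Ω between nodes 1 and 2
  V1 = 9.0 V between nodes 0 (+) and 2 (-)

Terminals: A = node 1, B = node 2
Find the Thévenin equivalent first; then I_n = V_th/R_th and R_n = R_th.
Step 1 — V_th is the open-circuit voltage V_A - V_B (nothing connected across the terminals).
Nodal analysis, taking node 2 as the 0 V reference.
Source V1 fixes V_0 = 9 V.
KCL at each unknown node (sum of currents leaving = 0; resistances in Ω):
  Node 1: (V_1 - 9)/30 + (V_1 - 0)/300 = 0
Collecting terms: 0.03667 × V_1 = 0.3  =>  V_1 = 8.182 V
V_th = V_1 - V_2 = 8.182 - 0 = 8.182 V
Step 2 — R_th: zero the source — replace V1 by a short circuit (node 2 merges into node 0) — and find the resistance seen between A (node 1) and B (node 0).
Reduce the network between node 1 (A) and node 0 (B) by series/parallel combination:
  Rp1 = R1 ‖ R2 (parallel, both between nodes 0 and 1) = 1/(1/30 + 1/300) = 27.27 Ω
R_th = 27.27 Ω
I_n = V_th/R_th = 8.182/27.27 = 0.3 A, and R_n = R_th = 27.27 Ω

Final answer: I_n = 0.3 A, R_n = 27.27 Ω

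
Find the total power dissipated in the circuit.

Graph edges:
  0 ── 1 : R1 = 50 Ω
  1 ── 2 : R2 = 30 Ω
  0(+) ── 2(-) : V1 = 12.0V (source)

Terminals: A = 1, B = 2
Nodal analysis, taking node 2 as the 0 V reference.
Source V1 fixes V_0 = 12 V.
KCL at each unknown node (sum of currents leaving = 0; resistances in Ω):
  Node 1: (V_1 - 12)/50 + (V_1 - 0)/30 = 0
Collecting terms: 0.05333 × V_1 = 0.24  =>  V_1 = 4.5 V
Power in each resistor, P = (ΔV)²/R:
  P_R1 = (12 - 4.5)²/50 = 1.125 W
  P_R2 = (4.5 - 0)²/30 = 0.675 W
P_total = P_R1 + P_R2 = 1.8 W

Final answer: 1.8 W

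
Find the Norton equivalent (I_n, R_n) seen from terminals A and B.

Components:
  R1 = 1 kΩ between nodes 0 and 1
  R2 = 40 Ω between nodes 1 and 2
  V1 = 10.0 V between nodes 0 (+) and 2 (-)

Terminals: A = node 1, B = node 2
Find the Thévenin equivalent first; then I_n = V_th/R_th and R_n = R_th.
Step 1 — V_th is the open-circuit voltage V_A - V_B (nothing connected across the terminals).
Nodal analysis, taking node 2 as the 0 V reference.
Source V1 fixes V_0 = 10 V.
KCL at each unknown node (sum of currents leaving = 0; resistances in Ω):
  Node 1: (V_1 - 10)/1000 + (V_1 - 0)/40 = 0
Collecting terms: 0.026 × V_1 = 0.01  =>  V_1 = 0.3846 V
V_th = V_1 - V_2 = 0.3846 - 0 = 0.3846 V
Step 2 — R_th: zero the source — replace V1 by a short circuit (node 2 merges into node 0) — and find the resistance seen between A (node 1) and B (node 0).
Reduce the network between node 1 (A) and node 0 (B) by series/parallel combination:
  Rp1 = R1 ‖ R2 (parallel, both between nodes 0 and 1) = 1/(1/1000 + 1/40) = 38.46 Ω
R_th = 38.46 Ω
I_n = V_th/R_th = 0.3846/38.46 = 0.01 A, and R_n = R_th = 38.46 Ω

Final answer: I_n = 0.01 A, R_n = 38.46 Ω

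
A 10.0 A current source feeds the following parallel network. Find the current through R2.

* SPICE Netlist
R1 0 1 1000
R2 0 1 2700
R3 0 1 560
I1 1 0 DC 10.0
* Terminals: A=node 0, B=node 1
All resistors sit directly between nodes 0 and 1, so they are in parallel and share one voltage V; the full source current 10 A splits among them.
1/R_par = 1/1000 + 1/2700 + 1/560 = 0.003156 S  =>  R_par = 316.8 Ω
V = I × R_par = 10 × 316.8 = 3168 V
I_R2 = V/R2 = 3168/2700 = 1.174 A

Final answer: 1.174 A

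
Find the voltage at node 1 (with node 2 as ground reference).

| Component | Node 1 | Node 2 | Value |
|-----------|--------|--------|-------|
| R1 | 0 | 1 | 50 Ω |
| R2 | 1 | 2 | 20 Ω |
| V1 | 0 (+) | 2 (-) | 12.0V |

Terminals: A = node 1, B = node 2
Nodal analysis, taking node 2 as the 0 V reference.
Source V1 fixes V_0 = 12 V.
KCL at each unknown node (sum of currents leaving = 0; resistances in Ω):
  Node 1: (V_1 - 12)/50 + (V_1 - 0)/20 = 0
Collecting terms: 0.07 × V_1 = 0.24  =>  V_1 = 3.429 V
The requested potential is V_1 = 3.429 V.

Final answer: V_1 = 3.429 V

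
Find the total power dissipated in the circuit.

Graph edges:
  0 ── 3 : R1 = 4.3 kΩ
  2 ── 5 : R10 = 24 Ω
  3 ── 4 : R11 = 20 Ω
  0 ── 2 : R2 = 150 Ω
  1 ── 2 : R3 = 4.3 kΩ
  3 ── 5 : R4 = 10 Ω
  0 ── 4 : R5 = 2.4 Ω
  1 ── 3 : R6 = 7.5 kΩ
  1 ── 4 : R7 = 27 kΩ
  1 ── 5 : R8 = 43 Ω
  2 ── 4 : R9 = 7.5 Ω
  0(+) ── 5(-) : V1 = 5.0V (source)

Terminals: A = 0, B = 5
Nodal analysis, taking node 5 as the 0 V reference.
Source V1 fixes V_0 = 5 V.
KCL at each unknown node (sum of currents leaving = 0; resistances in Ω):
  Node 1: (V_1 - V_2)/4300 + (V_1 - V_3)/7500 + (V_1 - V_4)/27000 + (V_1 - 0)/43 = 0
  Node 2: (V_2 - 5)/150 + (V_2 - V_1)/4300 + (V_2 - V_4)/7.5 + (V_2 - 0)/24 = 0
  Node 3: (V_3 - 5)/4300 + (V_3 - 0)/10 + (V_3 - V_1)/7500 + (V_3 - V_4)/20 = 0
  Node 4: (V_4 - 5)/2.4 + (V_4 - V_1)/27000 + (V_4 - V_2)/7.5 + (V_4 - V_3)/20 = 0
Collecting terms (coefficients in siemens):
  0.02366·V_1 - 0.0002326·V_2 - 0.0001333·V_3 - 0.00003704·V_4 = 0
  0.1819·V_2 - 0.0002326·V_1 - 0.1333·V_4 = 0.03333
  0.1504·V_3 - 0.0001333·V_1 - 0.05·V_4 = 0.001163
  0.6·V_4 - 0.00003704·V_1 - 0.1333·V_2 - 0.05·V_3 = 2.083
Solving these 4 simultaneous equations (Gaussian elimination) gives:
  V_1 = 0.04805 V, V_2 = 3.365 V, V_3 = 1.451 V, V_4 = 4.341 V
Power in each resistor, P = (ΔV)²/R:
  P_R1 = (5 - 1.451)²/4300 = 0.002929 W
  P_R2 = (5 - 3.365)²/150 = 0.01782 W
  P_R3 = (0.04805 - 3.365)²/4300 = 0.002559 W
  P_R4 = (1.451 - 0)²/10 = 0.2106 W
  P_R5 = (5 - 4.341)²/2.4 = 0.1811 W
  P_R6 = (0.04805 - 1.451)²/7500 = 0.0002625 W
  P_R7 = (0.04805 - 4.341)²/27000 = 0.0006825 W
  P_R8 = (0.04805 - 0)²/43 = 0.0000537 W
  P_R9 = (3.365 - 4.341)²/7.5 = 0.1269 W
  P_R10 = (3.365 - 0)²/24 = 0.4718 W
  P_R11 = (1.451 - 4.341)²/20 = 0.4175 W
P_total = P_R1 + P_R2 + P_R3 + P_R4 + P_R5 + P_R6 + P_R7 + P_R8 + P_R9 + P_R10 + P_R11 = 1.432 W

Final answer: 1.432 W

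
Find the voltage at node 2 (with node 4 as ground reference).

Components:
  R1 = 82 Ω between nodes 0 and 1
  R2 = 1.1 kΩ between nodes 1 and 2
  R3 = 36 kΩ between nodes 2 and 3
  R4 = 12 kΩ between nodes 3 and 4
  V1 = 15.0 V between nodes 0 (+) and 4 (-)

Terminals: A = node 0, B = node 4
Nodal analysis, taking node 4 as the 0 V reference.
Source V1 fixes V_0 = 15 V.
KCL at each unknown node (sum of currents leaving = 0; resistances in Ω):
  Node 1: (V_1 - 15)/82 + (V_1 - V_2)/1100 = 0
  Node 2: (V_2 - V_1)/1100 + (V_2 - V_3)/36000 = 0
  Node 3: (V_3 - V_2)/36000 + (V_3 - 0)/12000 = 0
Collecting terms (coefficients in siemens):
  0.0131·V_1 - 0.0009091·V_2 = 0.1829
  0.0009369·V_2 - 0.0009091·V_1 - 0.00002778·V_3 = 0
  0.0001111·V_3 - 0.00002778·V_2 = 0
Solving these 3 simultaneous equations (Gaussian elimination) gives:
  V_1 = 14.97 V, V_2 = 14.64 V, V_3 = 3.66 V
The requested potential is V_2 = 14.64 V.

Final answer: V_2 = 14.64 V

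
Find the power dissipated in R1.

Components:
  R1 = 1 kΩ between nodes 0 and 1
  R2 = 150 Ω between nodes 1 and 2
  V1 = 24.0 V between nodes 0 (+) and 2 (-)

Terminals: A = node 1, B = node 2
Nodal analysis, taking node 2 as the 0 V reference.
Source V1 fixes V_0 = 24 V.
KCL at each unknown node (sum of currents leaving = 0; resistances in Ω):
  Node 1: (V_1 - 24)/1000 + (V_1 - 0)/150 = 0
Collecting terms: 0.007667 × V_1 = 0.024  =>  V_1 = 3.13 V
I_R1 = (V_0 - V_1)/R1 = (24 - 3.13)/1000 = 0.02087 A
P_R1 = I_R1² × R1 = (0.02087)² × 1000 = 0.4355 W

Final answer: 0.4355 W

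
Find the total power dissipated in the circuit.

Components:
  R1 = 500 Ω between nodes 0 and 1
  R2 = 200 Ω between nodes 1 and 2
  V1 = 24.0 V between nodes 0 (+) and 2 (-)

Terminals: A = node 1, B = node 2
Nodal analysis, taking node 2 as the 0 V reference.
Source V1 fixes V_0 = 24 V.
KCL at each unknown node (sum of currents leaving = 0; resistances in Ω):
  Node 1: (V_1 - 24)/500 + (V_1 - 0)/200 = 0
Collecting terms: 0.007 × V_1 = 0.048  =>  V_1 = 6.857 V
Power in each resistor, P = (ΔV)²/R:
  P_R1 = (24 - 6.857)²/500 = 0.5878 W
  P_R2 = (6.857 - 0)²/200 = 0.2351 W
P_total = P_R1 + P_R2 = 0.8229 W

Final answer: 0.8229 W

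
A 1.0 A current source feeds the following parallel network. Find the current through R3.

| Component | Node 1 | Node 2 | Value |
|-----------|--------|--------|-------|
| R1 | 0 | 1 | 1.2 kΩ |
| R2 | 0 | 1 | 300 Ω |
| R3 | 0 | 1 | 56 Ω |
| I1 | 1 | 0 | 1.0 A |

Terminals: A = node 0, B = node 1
All resistors sit directly between nodes 0 and 1, so they are in parallel and share one voltage V; the full source current 1 A splits among them.
1/R_par = 1/1200 + 1/300 + 1/56 = 0.02202 S  =>  R_par = 45.41 Ω
V = I × R_par = 1 × 45.41 = 45.41 V
I_R3 = V/R3 = 45.41/56 = 0.8108 A

Final answer: 0.8108 A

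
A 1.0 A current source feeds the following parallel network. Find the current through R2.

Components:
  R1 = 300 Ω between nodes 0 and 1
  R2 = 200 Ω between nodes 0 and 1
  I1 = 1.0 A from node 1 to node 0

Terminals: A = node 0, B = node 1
All resistors sit directly between nodes 0 and 1, so they are in parallel and share one voltage V; the full source current 1 A splits among them.
1/R_par = 1/300 + 1/200 = 0.008333 S  =>  R_par = 120 Ω
V = I × R_par = 1 × 120 = 120 V
I_R2 = V/R2 = 120/200 = 0.6 A

Final answer: 0.6 A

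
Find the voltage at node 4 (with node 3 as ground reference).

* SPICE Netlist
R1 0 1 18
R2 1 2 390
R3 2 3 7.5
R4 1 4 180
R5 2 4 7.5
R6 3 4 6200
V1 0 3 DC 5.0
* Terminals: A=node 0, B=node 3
Nodal analysis, taking node 3 as the 0 V reference.
Source V1 fixes V_0 = 5 V.
KCL at each unknown node (sum of currents leaving = 0; resistances in Ω):
  Node 1: (V_1 - 5)/18 + (V_1 - V_2)/390 + (V_1 - V_4)/180 = 0
  Node 2: (V_2 - V_1)/390 + (V_2 - 0)/7.5 + (V_2 - V_4)/7.5 = 0
  Node 4: (V_4 - V_1)/180 + (V_4 - V_2)/7.5 + (V_4 - 0)/6200 = 0
Collecting terms (coefficients in siemens):
  0.06368·V_1 - 0.002564·V_2 - 0.005556·V_4 = 0.2778
  0.2692·V_2 - 0.002564·V_1 - 0.1333·V_4 = 0
  0.1391·V_4 - 0.005556·V_1 - 0.1333·V_2 = 0
Solving these 3 simultaneous equations (Gaussian elimination) gives:
  V_1 = 4.408 V, V_2 = 0.2461 V, V_4 = 0.4121 V
The requested potential is V_4 = 0.4121 V.

Final answer: V_4 = 0.4121 V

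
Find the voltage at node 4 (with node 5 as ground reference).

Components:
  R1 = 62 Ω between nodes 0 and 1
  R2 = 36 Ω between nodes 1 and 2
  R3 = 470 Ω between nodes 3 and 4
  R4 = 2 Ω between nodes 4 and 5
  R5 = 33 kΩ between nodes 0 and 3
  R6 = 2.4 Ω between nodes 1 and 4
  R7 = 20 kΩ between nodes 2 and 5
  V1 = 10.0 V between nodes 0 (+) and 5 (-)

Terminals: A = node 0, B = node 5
Nodal analysis, taking node 5 as the 0 V reference.
Source V1 fixes V_0 = 10 V.
KCL at each unknown node (sum of currents leaving = 0; resistances in Ω):
  Node 1: (V_1 - 10)/62 + (V_1 - V_2)/36 + (V_1 - V_4)/2.4 = 0
  Node 2: (V_2 - V_1)/36 + (V_2 - 0)/20000 = 0
  Node 3: (V_3 - V_4)/470 + (V_3 - 10)/33000 = 0
  Node 4: (V_4 - V_3)/470 + (V_4 - 0)/2 + (V_4 - V_1)/2.4 = 0
Collecting terms (coefficients in siemens):
  0.4606·V_1 - 0.02778·V_2 - 0.4167·V_4 = 0.1613
  0.02783·V_2 - 0.02778·V_1 = 0
  0.002158·V_3 - 0.002128·V_4 = 0.000303
  0.9188·V_4 - 0.4167·V_1 - 0.002128·V_3 = 0
Solving these 4 simultaneous equations (Gaussian elimination) gives:
  V_1 = 0.6631 V, V_2 = 0.6619 V, V_3 = 0.4379 V, V_4 = 0.3017 V
The requested potential is V_4 = 0.3017 V.

Final answer: V_4 = 0.3017 V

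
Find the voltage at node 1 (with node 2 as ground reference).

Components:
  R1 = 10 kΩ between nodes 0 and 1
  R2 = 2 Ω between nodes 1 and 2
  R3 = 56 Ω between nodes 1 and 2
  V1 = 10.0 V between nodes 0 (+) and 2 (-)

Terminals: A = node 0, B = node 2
Nodal analysis, taking node 2 as the 0 V reference.
Source V1 fixes V_0 = 10 V.
KCL at each unknown node (sum of currents leaving = 0; resistances in Ω):
  Node 1: (V_1 - 10)/10000 + (V_1 - 0)/2 + (V_1 - 0)/56 = 0
Collecting terms: 0.518 × V_1 = 0.001  =>  V_1 = 0.001931 V
The requested potential is V_1 = 0.001931 V.

Final answer: V_1 = 0.001931 V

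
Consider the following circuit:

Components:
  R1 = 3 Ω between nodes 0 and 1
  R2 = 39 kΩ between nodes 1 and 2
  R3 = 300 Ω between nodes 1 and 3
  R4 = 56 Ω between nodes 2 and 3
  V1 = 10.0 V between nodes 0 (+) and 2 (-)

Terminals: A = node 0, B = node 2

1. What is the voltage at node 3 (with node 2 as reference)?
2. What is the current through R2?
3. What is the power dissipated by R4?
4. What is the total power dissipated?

Nodal analysis, taking node 2 as the 0 V reference.
Source V1 fixes V_0 = 10 V.
KCL at each unknown node (sum of currents leaving = 0; resistances in Ω):
  Node 1: (V_1 - 10)/3 + (V_1 - 0)/39000 + (V_1 - V_3)/300 = 0
  Node 3: (V_3 - V_1)/300 + (V_3 - 0)/56 = 0
Collecting terms (coefficients in siemens):
  0.3367·V_1 - 0.003333·V_3 = 3.333
  0.02119·V_3 - 0.003333·V_1 = 0
Determinant D = (0.3367)(0.02119) - (-0.003333)(-0.003333) = 0.007124
V_1 = [(3.333)(0.02119) - (-0.003333)(0)]/D = 9.916 V
V_3 = [(0.3367)(0) - (3.333)(-0.003333)]/D = 1.56 V
Part 1:
  Read off the nodal solution: V_3 = 1.56 V
Part 2:
  I_R2 = (V_1 - V_2)/R2 = (9.916 - 0)/39000 = 0.0002542 A
  Magnitude: I_R2 = 0.0002542 A
Part 3:
  I_R4 = (V_2 - V_3)/R4 = (0 - 1.56)/56 = -0.02785 A
  P_R4 = I_R4² × R4 = (-0.02785)² × 56 = 0.04344 W
Part 4:
  Power in each resistor, P = (ΔV)²/R:
    P_R1 = (10 - 9.916)²/3 = 0.00237 W
    P_R2 = (9.916 - 0)²/39000 = 0.002521 W
    P_R3 = (9.916 - 1.56)²/300 = 0.2327 W
    P_R4 = (0 - 1.56)²/56 = 0.04344 W
  P_total = P_R1 + P_R2 + P_R3 + P_R4 = 0.2811 W

Final answers:
1. V_3 = 1.56 V
2. I_R2 = 0.0002542 A
3. P_R4 = 0.04344 W
4. P_total = 0.2811 W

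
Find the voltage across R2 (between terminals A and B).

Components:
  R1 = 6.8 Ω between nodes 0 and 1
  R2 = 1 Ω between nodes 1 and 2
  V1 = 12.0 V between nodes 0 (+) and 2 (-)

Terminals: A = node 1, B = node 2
R1 and R2 are in series across V1 (node 0 → node 1 → node 2), and the output A–B is taken across R2, so this is a voltage divider.
Series current: I = V1/(R1 + R2) = 12/(6.8 + 1) = 12/7.8 = 1.538 A
V_R2 = I × R2 = V1 × R2/(R1 + R2) = 12 × 1/7.8 = 1.538 V

Final answer: 1.538 V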